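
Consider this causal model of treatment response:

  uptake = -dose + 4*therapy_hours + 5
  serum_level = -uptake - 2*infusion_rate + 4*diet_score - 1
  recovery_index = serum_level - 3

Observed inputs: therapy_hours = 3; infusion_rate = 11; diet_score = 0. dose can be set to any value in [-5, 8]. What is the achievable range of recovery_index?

-48 to -35

Substituting into the uptake equation gives uptake = -dose + 17.
This gives serum_level = dose - 40.
recovery_index becomes dose - 43.
Linear in dose, so extremes are at the endpoints: dose = -5 gives recovery_index = -48; dose = 8 gives recovery_index = -35.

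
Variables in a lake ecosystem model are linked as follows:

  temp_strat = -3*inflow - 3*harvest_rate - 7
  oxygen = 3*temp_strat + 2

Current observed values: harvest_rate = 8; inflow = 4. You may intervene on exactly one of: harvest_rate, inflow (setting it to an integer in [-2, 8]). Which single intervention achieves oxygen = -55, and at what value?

set harvest_rate = 0

Intervening on harvest_rate: with other inputs at their observed values, oxygen = -9*harvest_rate - 55. Solving for -55 gives harvest_rate = 0, within [-2, 8].
Intervening on inflow: oxygen = -9*inflow - 91. Reaching -55 requires inflow = -4, outside [-2, 8].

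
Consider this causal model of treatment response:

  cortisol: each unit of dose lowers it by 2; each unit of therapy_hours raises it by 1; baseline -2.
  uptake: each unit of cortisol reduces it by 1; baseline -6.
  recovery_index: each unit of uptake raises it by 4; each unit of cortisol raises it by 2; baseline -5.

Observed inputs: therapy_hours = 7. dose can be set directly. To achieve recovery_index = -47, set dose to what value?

dose = -2

Substituting into the cortisol equation gives cortisol = -2*dose + 5.
Substituting into the uptake equation gives uptake = 2*dose - 11.
recovery_index becomes 4*dose - 39.
Solve 4*dose - 39 = -47: dose = (-47 + 39) / 4 = -2.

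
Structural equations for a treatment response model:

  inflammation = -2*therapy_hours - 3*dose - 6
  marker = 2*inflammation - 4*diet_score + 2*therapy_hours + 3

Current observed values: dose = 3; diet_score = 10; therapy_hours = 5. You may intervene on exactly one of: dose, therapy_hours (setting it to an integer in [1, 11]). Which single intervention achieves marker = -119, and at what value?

set dose = 10

Intervening on dose: with other inputs at their observed values, marker = -6*dose - 59. Solving for -119 gives dose = 10, within [1, 11].
Intervening on therapy_hours: marker = -2*therapy_hours - 67. Reaching -119 requires therapy_hours = 26, outside [1, 11].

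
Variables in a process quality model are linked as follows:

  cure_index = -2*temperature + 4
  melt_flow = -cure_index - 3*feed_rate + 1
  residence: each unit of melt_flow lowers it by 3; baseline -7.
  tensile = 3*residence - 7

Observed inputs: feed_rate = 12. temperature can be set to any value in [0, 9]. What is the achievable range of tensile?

161 to 323

Substituting into the melt_flow equation gives melt_flow = 2*temperature - 39.
residence becomes -6*temperature + 110.
tensile becomes -18*temperature + 323.
Linear in temperature, so extremes are at the endpoints: temperature = 0 gives tensile = 323; temperature = 9 gives tensile = 161.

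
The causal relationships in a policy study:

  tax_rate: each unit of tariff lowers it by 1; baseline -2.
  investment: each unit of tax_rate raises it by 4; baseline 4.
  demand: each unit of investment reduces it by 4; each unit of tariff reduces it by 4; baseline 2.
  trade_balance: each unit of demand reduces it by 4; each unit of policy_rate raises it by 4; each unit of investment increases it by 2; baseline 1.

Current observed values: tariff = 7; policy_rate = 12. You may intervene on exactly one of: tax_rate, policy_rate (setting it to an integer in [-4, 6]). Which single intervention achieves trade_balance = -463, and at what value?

Intervening on tax_rate: trade_balance = 72*tax_rate + 225. Reaching -463 requires tax_rate = -86/9, not an integer.
Intervening on policy_rate: with other inputs at their observed values, trade_balance = 4*policy_rate - 471. Solving for -463 gives policy_rate = 2, within [-4, 6].

set policy_rate = 2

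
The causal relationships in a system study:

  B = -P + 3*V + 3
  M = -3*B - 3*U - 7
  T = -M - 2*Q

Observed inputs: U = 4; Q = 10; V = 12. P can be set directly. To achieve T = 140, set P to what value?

Substituting into the B equation gives B = -P + 39.
Substituting into the M equation gives M = 3*P - 136.
Substituting into the T equation gives T = -3*P + 116.
Solve -3*P + 116 = 140: P = (140 - 116) / -3 = -8.

P = -8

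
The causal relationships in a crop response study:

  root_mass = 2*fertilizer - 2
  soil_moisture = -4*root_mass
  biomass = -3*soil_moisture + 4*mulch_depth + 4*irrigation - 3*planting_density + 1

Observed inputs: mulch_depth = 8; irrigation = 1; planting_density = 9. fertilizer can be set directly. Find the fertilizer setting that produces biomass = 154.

Substituting into the soil_moisture equation gives soil_moisture = -8*fertilizer + 8.
biomass becomes 24*fertilizer - 14.
Solve 24*fertilizer - 14 = 154: fertilizer = (154 + 14) / 24 = 7.

fertilizer = 7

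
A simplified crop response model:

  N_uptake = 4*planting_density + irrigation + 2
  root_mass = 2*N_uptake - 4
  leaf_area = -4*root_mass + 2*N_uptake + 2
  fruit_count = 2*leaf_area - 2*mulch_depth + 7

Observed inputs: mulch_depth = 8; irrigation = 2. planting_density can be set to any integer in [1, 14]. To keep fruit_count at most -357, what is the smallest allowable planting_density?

planting_density = 7

Substituting into the N_uptake equation gives N_uptake = 4*planting_density + 4.
This gives root_mass = 8*planting_density + 4.
Substituting into the leaf_area equation gives leaf_area = -24*planting_density - 6.
Substituting into the fruit_count equation gives fruit_count = -48*planting_density - 21.
Require -48*planting_density - 21 ≤ -357, so planting_density ≥ 7.
The smallest integer in [1, 14] satisfying this is 7.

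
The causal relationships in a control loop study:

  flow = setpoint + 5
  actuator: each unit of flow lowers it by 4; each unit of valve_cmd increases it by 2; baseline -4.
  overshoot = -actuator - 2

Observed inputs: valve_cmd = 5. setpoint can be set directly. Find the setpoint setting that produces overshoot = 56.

Substituting into the actuator equation gives actuator = -4*setpoint - 14.
overshoot becomes 4*setpoint + 12.
Solve 4*setpoint + 12 = 56: setpoint = (56 - 12) / 4 = 11.

setpoint = 11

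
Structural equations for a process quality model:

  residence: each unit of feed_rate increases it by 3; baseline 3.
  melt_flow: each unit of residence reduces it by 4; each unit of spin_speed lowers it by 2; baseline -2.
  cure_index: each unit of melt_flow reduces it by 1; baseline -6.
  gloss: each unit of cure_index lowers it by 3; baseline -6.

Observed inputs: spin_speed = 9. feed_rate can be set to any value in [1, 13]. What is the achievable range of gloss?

-552 to -120

Substituting into the melt_flow equation gives melt_flow = -12*feed_rate - 32.
Substituting into the cure_index equation gives cure_index = 12*feed_rate + 26.
Substituting into the gloss equation gives gloss = -36*feed_rate - 84.
Linear in feed_rate, so extremes are at the endpoints: feed_rate = 1 gives gloss = -120; feed_rate = 13 gives gloss = -552.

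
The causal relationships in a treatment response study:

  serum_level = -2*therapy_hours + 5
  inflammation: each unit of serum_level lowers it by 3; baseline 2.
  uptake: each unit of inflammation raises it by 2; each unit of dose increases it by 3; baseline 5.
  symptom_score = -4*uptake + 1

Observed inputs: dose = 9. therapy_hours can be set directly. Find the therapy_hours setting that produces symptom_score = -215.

Substituting into the inflammation equation gives inflammation = 6*therapy_hours - 13.
uptake becomes 12*therapy_hours + 6.
So symptom_score = -48*therapy_hours - 23.
Solve -48*therapy_hours - 23 = -215: therapy_hours = (-215 + 23) / -48 = 4.

therapy_hours = 4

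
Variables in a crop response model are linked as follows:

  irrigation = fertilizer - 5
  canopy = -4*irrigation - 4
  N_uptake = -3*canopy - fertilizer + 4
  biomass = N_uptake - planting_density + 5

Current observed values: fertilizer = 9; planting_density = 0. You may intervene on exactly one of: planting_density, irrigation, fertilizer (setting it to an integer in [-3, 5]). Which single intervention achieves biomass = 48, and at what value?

Intervening on planting_density: biomass = -planting_density + 60. Reaching 48 requires planting_density = 12, outside [-3, 5].
Intervening on irrigation: with other inputs at their observed values, biomass = 12*irrigation + 12. Solving for 48 gives irrigation = 3, within [-3, 5].
Intervening on fertilizer: biomass = 11*fertilizer - 39. Reaching 48 requires fertilizer = 87/11, not an integer.

set irrigation = 3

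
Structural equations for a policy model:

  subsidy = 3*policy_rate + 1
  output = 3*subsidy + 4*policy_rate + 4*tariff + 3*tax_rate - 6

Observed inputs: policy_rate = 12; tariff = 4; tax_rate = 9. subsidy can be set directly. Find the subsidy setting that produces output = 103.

subsidy = 6

Intervening on subsidy fixes its value directly, overriding its dependence on policy_rate.
Substituting into the output equation gives output = 3*subsidy + 85.
Solve 3*subsidy + 85 = 103: subsidy = (103 - 85) / 3 = 6.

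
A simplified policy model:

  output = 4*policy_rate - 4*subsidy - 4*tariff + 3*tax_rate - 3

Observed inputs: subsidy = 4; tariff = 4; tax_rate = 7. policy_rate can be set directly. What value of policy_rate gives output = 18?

policy_rate = 8

Substituting into the output equation gives output = 4*policy_rate - 14.
Solve 4*policy_rate - 14 = 18: policy_rate = (18 + 14) / 4 = 8.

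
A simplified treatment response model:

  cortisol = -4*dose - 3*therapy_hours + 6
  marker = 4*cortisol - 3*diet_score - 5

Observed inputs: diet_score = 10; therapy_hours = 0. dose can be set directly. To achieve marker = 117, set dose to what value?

Substituting into the cortisol equation gives cortisol = -4*dose + 6.
This gives marker = -16*dose - 11.
Solve -16*dose - 11 = 117: dose = (117 + 11) / -16 = -8.

dose = -8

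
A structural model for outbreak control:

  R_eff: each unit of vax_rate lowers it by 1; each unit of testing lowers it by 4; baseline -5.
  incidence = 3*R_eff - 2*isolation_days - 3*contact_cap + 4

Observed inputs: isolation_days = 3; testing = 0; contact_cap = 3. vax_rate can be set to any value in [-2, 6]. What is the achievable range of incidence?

-44 to -20

Substituting into the R_eff equation gives R_eff = -vax_rate - 5.
This gives incidence = -3*vax_rate - 26.
Linear in vax_rate, so extremes are at the endpoints: vax_rate = -2 gives incidence = -20; vax_rate = 6 gives incidence = -44.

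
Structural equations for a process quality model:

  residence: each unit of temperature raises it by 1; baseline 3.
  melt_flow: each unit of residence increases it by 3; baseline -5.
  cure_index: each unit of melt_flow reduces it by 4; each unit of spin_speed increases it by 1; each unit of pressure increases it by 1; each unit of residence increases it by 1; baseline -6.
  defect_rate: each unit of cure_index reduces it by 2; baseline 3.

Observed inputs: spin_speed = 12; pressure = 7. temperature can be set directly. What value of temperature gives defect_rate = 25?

temperature = 1

Substituting into the melt_flow equation gives melt_flow = 3*temperature + 4.
This gives cure_index = -11*temperature.
Substituting into the defect_rate equation gives defect_rate = 22*temperature + 3.
Solve 22*temperature + 3 = 25: temperature = (25 - 3) / 22 = 1.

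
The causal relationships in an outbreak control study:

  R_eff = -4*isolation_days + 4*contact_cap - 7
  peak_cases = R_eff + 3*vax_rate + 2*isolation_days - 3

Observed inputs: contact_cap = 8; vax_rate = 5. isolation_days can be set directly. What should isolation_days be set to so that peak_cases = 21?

isolation_days = 8

Substituting into the R_eff equation gives R_eff = -4*isolation_days + 25.
peak_cases becomes -2*isolation_days + 37.
Solve -2*isolation_days + 37 = 21: isolation_days = (21 - 37) / -2 = 8.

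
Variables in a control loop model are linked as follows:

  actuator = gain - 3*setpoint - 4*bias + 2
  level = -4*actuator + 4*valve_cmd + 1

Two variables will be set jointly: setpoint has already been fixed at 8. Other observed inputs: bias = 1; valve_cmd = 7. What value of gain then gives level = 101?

gain = 8

With setpoint held at 8:
Substituting into the actuator equation gives actuator = gain - 26.
This gives level = -4*gain + 133.
Solve -4*gain + 133 = 101: gain = (101 - 133) / -4 = 8.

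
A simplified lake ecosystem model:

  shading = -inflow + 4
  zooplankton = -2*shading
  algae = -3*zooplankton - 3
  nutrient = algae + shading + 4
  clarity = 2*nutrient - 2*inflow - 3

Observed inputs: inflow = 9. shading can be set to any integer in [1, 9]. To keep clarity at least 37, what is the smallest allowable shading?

Intervening on shading fixes its value directly, overriding its dependence on inflow.
Substituting into the algae equation gives algae = 6*shading - 3.
This gives nutrient = 7*shading + 1.
This gives clarity = 14*shading - 19.
Require 14*shading - 19 ≥ 37, so shading ≥ 4.
The smallest integer in [1, 9] satisfying this is 4.

shading = 4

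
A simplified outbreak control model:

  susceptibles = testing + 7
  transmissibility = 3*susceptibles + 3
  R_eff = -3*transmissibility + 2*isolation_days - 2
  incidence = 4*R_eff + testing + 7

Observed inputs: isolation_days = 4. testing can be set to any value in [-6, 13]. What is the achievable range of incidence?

Substituting into the transmissibility equation gives transmissibility = 3*testing + 24.
Substituting into the R_eff equation gives R_eff = -9*testing - 66.
This gives incidence = -35*testing - 257.
Linear in testing, so extremes are at the endpoints: testing = -6 gives incidence = -47; testing = 13 gives incidence = -712.

-712 to -47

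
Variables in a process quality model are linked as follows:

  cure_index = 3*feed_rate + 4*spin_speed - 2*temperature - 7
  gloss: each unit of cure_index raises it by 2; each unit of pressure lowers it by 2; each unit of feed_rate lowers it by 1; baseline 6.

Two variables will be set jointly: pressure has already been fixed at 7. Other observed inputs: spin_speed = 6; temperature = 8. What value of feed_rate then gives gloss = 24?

With pressure held at 7:
Substituting into the cure_index equation gives cure_index = 3*feed_rate + 1.
Substituting into the gloss equation gives gloss = 5*feed_rate - 6.
Solve 5*feed_rate - 6 = 24: feed_rate = (24 + 6) / 5 = 6.

feed_rate = 6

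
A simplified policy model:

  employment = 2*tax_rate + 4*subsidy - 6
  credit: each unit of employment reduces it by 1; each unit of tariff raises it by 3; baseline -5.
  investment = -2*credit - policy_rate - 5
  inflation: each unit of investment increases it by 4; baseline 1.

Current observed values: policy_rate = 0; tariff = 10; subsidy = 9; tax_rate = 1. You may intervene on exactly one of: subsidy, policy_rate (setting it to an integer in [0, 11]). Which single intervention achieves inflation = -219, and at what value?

set subsidy = 1

Intervening on subsidy: with other inputs at their observed values, inflation = 32*subsidy - 251. Solving for -219 gives subsidy = 1, within [0, 11].
Intervening on policy_rate: inflation = -4*policy_rate + 37. Reaching -219 requires policy_rate = 64, outside [0, 11].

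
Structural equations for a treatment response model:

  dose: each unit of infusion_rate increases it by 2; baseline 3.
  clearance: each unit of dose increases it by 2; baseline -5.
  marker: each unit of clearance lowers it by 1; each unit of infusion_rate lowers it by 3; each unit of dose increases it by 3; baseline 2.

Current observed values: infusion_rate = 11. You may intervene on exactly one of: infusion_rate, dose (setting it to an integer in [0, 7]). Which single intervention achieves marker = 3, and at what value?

Intervening on infusion_rate: with other inputs at their observed values, marker = -infusion_rate + 10. Solving for 3 gives infusion_rate = 7, within [0, 7].
Intervening on dose: marker = dose - 26. Reaching 3 requires dose = 29, outside [0, 7].

set infusion_rate = 7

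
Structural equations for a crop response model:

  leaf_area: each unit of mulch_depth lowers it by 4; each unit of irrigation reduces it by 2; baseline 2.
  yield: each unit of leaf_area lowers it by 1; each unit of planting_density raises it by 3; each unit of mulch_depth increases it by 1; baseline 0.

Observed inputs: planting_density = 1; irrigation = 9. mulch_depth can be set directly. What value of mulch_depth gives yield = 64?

mulch_depth = 9

Substituting into the leaf_area equation gives leaf_area = -4*mulch_depth - 16.
So yield = 5*mulch_depth + 19.
Solve 5*mulch_depth + 19 = 64: mulch_depth = (64 - 19) / 5 = 9.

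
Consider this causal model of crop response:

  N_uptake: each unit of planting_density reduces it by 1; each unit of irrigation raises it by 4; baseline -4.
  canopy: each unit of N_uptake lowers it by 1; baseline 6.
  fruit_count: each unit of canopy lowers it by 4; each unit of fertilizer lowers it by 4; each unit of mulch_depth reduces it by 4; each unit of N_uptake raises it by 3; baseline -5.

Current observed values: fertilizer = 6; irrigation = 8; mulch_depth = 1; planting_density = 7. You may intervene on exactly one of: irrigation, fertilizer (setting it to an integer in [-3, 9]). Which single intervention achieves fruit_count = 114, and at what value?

set fertilizer = 0

Intervening on irrigation: fruit_count = 28*irrigation - 134. Reaching 114 requires irrigation = 62/7, not an integer.
Intervening on fertilizer: with other inputs at their observed values, fruit_count = -4*fertilizer + 114. Solving for 114 gives fertilizer = 0, within [-3, 9].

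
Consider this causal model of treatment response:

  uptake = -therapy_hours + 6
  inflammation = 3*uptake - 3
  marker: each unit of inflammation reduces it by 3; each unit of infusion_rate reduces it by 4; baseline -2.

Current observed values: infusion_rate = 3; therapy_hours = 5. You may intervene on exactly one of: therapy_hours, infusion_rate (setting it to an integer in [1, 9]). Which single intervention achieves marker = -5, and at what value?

Intervening on therapy_hours: with other inputs at their observed values, marker = 9*therapy_hours - 59. Solving for -5 gives therapy_hours = 6, within [1, 9].
Intervening on infusion_rate: marker = -4*infusion_rate - 2. Reaching -5 requires infusion_rate = 3/4, not an integer.

set therapy_hours = 6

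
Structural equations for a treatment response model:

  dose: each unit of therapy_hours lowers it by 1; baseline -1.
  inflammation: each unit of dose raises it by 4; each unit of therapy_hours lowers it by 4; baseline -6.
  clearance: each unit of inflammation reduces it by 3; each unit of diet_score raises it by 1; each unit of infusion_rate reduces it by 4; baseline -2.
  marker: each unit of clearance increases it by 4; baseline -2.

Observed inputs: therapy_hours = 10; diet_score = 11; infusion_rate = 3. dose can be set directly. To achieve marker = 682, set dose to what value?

Intervening on dose fixes its value directly, overriding its dependence on therapy_hours.
Substituting into the inflammation equation gives inflammation = 4*dose - 46.
So clearance = -12*dose + 135.
marker becomes -48*dose + 538.
Solve -48*dose + 538 = 682: dose = (682 - 538) / -48 = -3.

dose = -3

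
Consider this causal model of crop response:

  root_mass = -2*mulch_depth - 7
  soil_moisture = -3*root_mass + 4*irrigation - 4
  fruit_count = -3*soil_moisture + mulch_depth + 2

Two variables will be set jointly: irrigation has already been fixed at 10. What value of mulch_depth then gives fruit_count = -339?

mulch_depth = 10

With irrigation held at 10:
Substituting into the soil_moisture equation gives soil_moisture = 6*mulch_depth + 57.
Substituting into the fruit_count equation gives fruit_count = -17*mulch_depth - 169.
Solve -17*mulch_depth - 169 = -339: mulch_depth = (-339 + 169) / -17 = 10.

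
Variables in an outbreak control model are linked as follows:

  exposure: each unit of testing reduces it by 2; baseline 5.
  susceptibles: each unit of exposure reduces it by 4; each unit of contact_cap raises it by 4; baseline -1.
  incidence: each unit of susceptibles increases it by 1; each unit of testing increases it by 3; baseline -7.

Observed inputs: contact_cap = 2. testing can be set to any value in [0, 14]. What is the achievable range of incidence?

-20 to 134

Substituting into the susceptibles equation gives susceptibles = 8*testing - 13.
Substituting into the incidence equation gives incidence = 11*testing - 20.
Linear in testing, so extremes are at the endpoints: testing = 0 gives incidence = -20; testing = 14 gives incidence = 134.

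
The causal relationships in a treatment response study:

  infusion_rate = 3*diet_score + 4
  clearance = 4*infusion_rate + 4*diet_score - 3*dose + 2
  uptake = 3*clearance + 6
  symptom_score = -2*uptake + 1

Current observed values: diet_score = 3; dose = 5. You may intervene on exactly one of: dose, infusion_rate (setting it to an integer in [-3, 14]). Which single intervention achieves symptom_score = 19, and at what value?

set infusion_rate = -1

Intervening on dose: symptom_score = 18*dose - 407. Reaching 19 requires dose = 71/3, not an integer.
Intervening on infusion_rate: with other inputs at their observed values, symptom_score = -24*infusion_rate - 5. Solving for 19 gives infusion_rate = -1, within [-3, 14].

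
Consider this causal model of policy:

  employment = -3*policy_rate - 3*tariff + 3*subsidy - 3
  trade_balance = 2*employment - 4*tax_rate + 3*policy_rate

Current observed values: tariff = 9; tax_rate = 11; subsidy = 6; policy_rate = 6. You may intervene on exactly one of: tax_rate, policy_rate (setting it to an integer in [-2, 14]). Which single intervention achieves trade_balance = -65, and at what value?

Intervening on tax_rate: trade_balance = -4*tax_rate - 42. Reaching -65 requires tax_rate = 23/4, not an integer.
Intervening on policy_rate: with other inputs at their observed values, trade_balance = -3*policy_rate - 68. Solving for -65 gives policy_rate = -1, within [-2, 14].

set policy_rate = -1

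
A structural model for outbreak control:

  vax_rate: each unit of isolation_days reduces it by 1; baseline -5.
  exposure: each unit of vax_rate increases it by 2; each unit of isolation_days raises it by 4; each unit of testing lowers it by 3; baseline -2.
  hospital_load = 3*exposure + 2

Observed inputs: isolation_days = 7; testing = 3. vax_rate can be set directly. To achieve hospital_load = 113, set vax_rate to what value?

vax_rate = 10

Intervening on vax_rate fixes its value directly, overriding its dependence on isolation_days.
Substituting into the exposure equation gives exposure = 2*vax_rate + 17.
Substituting into the hospital_load equation gives hospital_load = 6*vax_rate + 53.
Solve 6*vax_rate + 53 = 113: vax_rate = (113 - 53) / 6 = 10.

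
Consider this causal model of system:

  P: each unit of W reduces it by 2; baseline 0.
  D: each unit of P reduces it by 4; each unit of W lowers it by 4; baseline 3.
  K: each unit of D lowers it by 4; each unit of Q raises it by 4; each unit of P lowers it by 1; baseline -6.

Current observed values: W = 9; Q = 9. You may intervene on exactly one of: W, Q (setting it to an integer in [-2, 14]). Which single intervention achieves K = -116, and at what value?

Intervening on W: K = -14*W + 18. Reaching -116 requires W = 67/7, not an integer.
Intervening on Q: with other inputs at their observed values, K = 4*Q - 144. Solving for -116 gives Q = 7, within [-2, 14].

set Q = 7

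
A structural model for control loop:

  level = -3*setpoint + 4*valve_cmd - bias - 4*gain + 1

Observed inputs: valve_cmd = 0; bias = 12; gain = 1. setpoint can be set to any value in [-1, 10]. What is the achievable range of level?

-45 to -12

Substituting into the level equation gives level = -3*setpoint - 15.
Linear in setpoint, so extremes are at the endpoints: setpoint = -1 gives level = -12; setpoint = 10 gives level = -45.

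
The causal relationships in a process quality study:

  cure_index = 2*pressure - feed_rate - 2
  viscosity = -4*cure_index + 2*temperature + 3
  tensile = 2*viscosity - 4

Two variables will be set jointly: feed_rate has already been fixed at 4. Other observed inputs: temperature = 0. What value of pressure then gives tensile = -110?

With feed_rate held at 4:
Substituting into the cure_index equation gives cure_index = 2*pressure - 6.
Substituting into the viscosity equation gives viscosity = -8*pressure + 27.
Substituting into the tensile equation gives tensile = -16*pressure + 50.
Solve -16*pressure + 50 = -110: pressure = (-110 - 50) / -16 = 10.

pressure = 10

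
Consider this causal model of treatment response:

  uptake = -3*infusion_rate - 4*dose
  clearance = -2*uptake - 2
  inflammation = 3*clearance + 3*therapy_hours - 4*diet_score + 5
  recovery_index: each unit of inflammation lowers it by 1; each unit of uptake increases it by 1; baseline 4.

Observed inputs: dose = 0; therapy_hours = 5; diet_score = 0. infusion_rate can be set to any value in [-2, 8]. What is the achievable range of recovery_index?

-178 to 32

Substituting into the uptake equation gives uptake = -3*infusion_rate.
So clearance = 6*infusion_rate - 2.
inflammation becomes 18*infusion_rate + 14.
This gives recovery_index = -21*infusion_rate - 10.
Linear in infusion_rate, so extremes are at the endpoints: infusion_rate = -2 gives recovery_index = 32; infusion_rate = 8 gives recovery_index = -178.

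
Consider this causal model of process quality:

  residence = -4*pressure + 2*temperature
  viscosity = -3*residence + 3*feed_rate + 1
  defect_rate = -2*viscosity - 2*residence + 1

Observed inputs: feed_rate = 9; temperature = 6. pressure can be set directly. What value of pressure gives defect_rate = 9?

pressure = -1

Substituting into the residence equation gives residence = -4*pressure + 12.
This gives viscosity = 12*pressure - 8.
This gives defect_rate = -16*pressure - 7.
Solve -16*pressure - 7 = 9: pressure = (9 + 7) / -16 = -1.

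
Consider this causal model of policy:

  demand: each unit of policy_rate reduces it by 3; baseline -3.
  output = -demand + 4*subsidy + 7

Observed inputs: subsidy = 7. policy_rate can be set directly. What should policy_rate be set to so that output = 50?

policy_rate = 4

Substituting into the output equation gives output = 3*policy_rate + 38.
Solve 3*policy_rate + 38 = 50: policy_rate = (50 - 38) / 3 = 4.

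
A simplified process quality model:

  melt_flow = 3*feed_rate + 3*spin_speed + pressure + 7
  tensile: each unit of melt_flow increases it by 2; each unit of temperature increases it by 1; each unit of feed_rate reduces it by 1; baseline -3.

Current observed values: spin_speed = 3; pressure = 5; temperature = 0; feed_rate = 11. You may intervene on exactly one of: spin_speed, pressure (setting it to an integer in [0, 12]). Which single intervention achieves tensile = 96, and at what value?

Intervening on spin_speed: tensile = 6*spin_speed + 76. Reaching 96 requires spin_speed = 10/3, not an integer.
Intervening on pressure: with other inputs at their observed values, tensile = 2*pressure + 84. Solving for 96 gives pressure = 6, within [0, 12].

set pressure = 6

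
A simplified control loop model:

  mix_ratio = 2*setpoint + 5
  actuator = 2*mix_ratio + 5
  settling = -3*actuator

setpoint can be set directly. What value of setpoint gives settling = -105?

setpoint = 5

Substituting into the actuator equation gives actuator = 4*setpoint + 15.
Substituting into the settling equation gives settling = -12*setpoint - 45.
Solve -12*setpoint - 45 = -105: setpoint = (-105 + 45) / -12 = 5.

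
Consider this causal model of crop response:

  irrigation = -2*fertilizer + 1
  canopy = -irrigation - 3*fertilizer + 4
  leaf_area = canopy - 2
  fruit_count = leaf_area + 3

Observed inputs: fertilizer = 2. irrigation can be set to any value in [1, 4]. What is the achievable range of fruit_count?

Intervening on irrigation fixes its value directly, overriding its dependence on fertilizer.
Substituting into the canopy equation gives canopy = -irrigation - 2.
This gives leaf_area = -irrigation - 4.
fruit_count becomes -irrigation - 1.
Linear in irrigation, so extremes are at the endpoints: irrigation = 1 gives fruit_count = -2; irrigation = 4 gives fruit_count = -5.

-5 to -2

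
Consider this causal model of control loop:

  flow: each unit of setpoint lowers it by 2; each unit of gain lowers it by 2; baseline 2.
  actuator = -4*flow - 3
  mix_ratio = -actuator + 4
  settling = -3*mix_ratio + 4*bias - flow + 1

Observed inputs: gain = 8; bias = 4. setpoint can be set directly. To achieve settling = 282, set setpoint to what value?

setpoint = 4

Substituting into the flow equation gives flow = -2*setpoint - 14.
Substituting into the actuator equation gives actuator = 8*setpoint + 53.
Substituting into the mix_ratio equation gives mix_ratio = -8*setpoint - 49.
settling becomes 26*setpoint + 178.
Solve 26*setpoint + 178 = 282: setpoint = (282 - 178) / 26 = 4.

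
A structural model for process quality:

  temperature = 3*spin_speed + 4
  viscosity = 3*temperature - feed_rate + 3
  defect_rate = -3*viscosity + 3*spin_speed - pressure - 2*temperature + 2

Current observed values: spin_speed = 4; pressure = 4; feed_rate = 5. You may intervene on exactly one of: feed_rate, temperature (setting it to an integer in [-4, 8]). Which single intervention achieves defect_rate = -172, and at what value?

Intervening on feed_rate: with other inputs at their observed values, defect_rate = 3*feed_rate - 175. Solving for -172 gives feed_rate = 1, within [-4, 8].
Intervening on temperature: defect_rate = -11*temperature + 16. Reaching -172 requires temperature = 188/11, not an integer.

set feed_rate = 1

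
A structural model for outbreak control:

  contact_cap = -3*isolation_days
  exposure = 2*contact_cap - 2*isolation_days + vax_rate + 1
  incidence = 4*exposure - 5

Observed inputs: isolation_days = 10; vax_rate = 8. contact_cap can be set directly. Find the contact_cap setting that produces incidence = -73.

contact_cap = -3

Intervening on contact_cap fixes its value directly, overriding its dependence on isolation_days.
Substituting into the exposure equation gives exposure = 2*contact_cap - 11.
incidence becomes 8*contact_cap - 49.
Solve 8*contact_cap - 49 = -73: contact_cap = (-73 + 49) / 8 = -3.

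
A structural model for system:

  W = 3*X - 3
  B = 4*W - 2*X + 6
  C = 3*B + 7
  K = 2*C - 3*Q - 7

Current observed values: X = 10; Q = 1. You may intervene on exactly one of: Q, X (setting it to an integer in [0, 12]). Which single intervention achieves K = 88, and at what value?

Intervening on Q: K = -3*Q + 571. Reaching 88 requires Q = 161, outside [0, 12].
Intervening on X: with other inputs at their observed values, K = 60*X - 32. Solving for 88 gives X = 2, within [0, 12].

set X = 2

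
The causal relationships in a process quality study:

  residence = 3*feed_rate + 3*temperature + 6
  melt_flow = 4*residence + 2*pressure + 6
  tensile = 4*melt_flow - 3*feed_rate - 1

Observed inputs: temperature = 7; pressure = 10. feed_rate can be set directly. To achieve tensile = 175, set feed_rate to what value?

Substituting into the residence equation gives residence = 3*feed_rate + 27.
Substituting into the melt_flow equation gives melt_flow = 12*feed_rate + 134.
Substituting into the tensile equation gives tensile = 45*feed_rate + 535.
Solve 45*feed_rate + 535 = 175: feed_rate = (175 - 535) / 45 = -8.

feed_rate = -8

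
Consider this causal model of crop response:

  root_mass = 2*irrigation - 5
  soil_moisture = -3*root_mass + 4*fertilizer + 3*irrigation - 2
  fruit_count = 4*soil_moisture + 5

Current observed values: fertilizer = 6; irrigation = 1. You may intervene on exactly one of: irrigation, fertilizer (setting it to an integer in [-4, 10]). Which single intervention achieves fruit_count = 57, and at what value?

Intervening on irrigation: with other inputs at their observed values, fruit_count = -12*irrigation + 153. Solving for 57 gives irrigation = 8, within [-4, 10].
Intervening on fertilizer: fruit_count = 16*fertilizer + 45. Reaching 57 requires fertilizer = 3/4, not an integer.

set irrigation = 8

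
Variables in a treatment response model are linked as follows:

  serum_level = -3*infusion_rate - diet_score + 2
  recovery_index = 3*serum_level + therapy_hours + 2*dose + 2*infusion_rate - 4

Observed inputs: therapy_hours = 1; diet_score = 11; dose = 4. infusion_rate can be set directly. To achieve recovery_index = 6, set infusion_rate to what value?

Substituting into the serum_level equation gives serum_level = -3*infusion_rate - 9.
Substituting into the recovery_index equation gives recovery_index = -7*infusion_rate - 22.
Solve -7*infusion_rate - 22 = 6: infusion_rate = (6 + 22) / -7 = -4.

infusion_rate = -4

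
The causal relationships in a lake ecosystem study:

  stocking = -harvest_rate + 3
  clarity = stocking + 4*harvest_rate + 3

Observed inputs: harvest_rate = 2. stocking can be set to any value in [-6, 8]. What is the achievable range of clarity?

Intervening on stocking fixes its value directly, overriding its dependence on harvest_rate.
Substituting into the clarity equation gives clarity = stocking + 11.
Linear in stocking, so extremes are at the endpoints: stocking = -6 gives clarity = 5; stocking = 8 gives clarity = 19.

5 to 19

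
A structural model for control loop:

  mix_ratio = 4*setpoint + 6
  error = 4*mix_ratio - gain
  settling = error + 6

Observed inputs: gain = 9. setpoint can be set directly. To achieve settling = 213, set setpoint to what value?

Substituting into the error equation gives error = 16*setpoint + 15.
This gives settling = 16*setpoint + 21.
Solve 16*setpoint + 21 = 213: setpoint = (213 - 21) / 16 = 12.

setpoint = 12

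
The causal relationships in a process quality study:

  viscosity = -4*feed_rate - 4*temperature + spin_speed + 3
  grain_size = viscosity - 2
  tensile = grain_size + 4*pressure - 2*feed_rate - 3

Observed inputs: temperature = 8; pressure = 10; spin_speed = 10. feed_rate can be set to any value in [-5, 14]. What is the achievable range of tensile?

Substituting into the viscosity equation gives viscosity = -4*feed_rate - 19.
Substituting into the grain_size equation gives grain_size = -4*feed_rate - 21.
Substituting into the tensile equation gives tensile = -6*feed_rate + 16.
Linear in feed_rate, so extremes are at the endpoints: feed_rate = -5 gives tensile = 46; feed_rate = 14 gives tensile = -68.

-68 to 46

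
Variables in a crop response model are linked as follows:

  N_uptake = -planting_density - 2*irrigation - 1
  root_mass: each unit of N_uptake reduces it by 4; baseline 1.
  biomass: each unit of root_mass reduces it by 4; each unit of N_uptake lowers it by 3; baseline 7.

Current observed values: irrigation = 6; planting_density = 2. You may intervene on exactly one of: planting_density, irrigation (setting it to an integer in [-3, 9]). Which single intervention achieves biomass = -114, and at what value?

Intervening on planting_density: biomass = -13*planting_density - 166. Reaching -114 requires planting_density = -4, outside [-3, 9].
Intervening on irrigation: with other inputs at their observed values, biomass = -26*irrigation - 36. Solving for -114 gives irrigation = 3, within [-3, 9].

set irrigation = 3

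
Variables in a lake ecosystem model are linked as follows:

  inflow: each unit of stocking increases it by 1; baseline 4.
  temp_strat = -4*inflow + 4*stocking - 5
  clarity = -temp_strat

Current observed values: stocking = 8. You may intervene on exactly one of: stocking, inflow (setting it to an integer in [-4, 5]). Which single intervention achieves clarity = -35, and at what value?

Intervening on stocking: the paths from stocking to clarity cancel (net effect zero), leaving clarity = 21; -35 is unreachable this way.
Intervening on inflow: with other inputs at their observed values, clarity = 4*inflow - 27. Solving for -35 gives inflow = -2, within [-4, 5].

set inflow = -2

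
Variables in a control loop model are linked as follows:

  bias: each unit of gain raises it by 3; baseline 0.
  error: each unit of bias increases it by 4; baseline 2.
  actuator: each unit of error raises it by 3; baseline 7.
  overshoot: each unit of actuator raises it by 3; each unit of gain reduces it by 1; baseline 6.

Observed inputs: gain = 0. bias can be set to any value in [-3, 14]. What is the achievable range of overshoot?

Intervening on bias fixes its value directly, overriding its dependence on gain.
Substituting into the actuator equation gives actuator = 12*bias + 13.
So overshoot = 36*bias + 45.
Linear in bias, so extremes are at the endpoints: bias = -3 gives overshoot = -63; bias = 14 gives overshoot = 549.

-63 to 549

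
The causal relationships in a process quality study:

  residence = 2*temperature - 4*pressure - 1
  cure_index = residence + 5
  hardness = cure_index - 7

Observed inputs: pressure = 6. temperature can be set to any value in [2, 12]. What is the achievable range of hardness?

-23 to -3

Substituting into the residence equation gives residence = 2*temperature - 25.
Substituting into the cure_index equation gives cure_index = 2*temperature - 20.
So hardness = 2*temperature - 27.
Linear in temperature, so extremes are at the endpoints: temperature = 2 gives hardness = -23; temperature = 12 gives hardness = -3.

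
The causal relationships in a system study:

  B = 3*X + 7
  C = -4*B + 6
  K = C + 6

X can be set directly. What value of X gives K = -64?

Substituting into the C equation gives C = -12*X - 22.
So K = -12*X - 16.
Solve -12*X - 16 = -64: X = (-64 + 16) / -12 = 4.

X = 4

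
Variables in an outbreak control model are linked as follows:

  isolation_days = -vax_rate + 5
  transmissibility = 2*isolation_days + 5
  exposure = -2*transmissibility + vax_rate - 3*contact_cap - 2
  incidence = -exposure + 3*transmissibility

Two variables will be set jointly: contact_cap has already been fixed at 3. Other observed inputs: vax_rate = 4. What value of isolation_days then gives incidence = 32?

With contact_cap held at 3:
Intervening on isolation_days fixes its value directly, overriding its dependence on vax_rate.
Substituting into the exposure equation gives exposure = -4*isolation_days - 17.
incidence becomes 10*isolation_days + 32.
Solve 10*isolation_days + 32 = 32: isolation_days = (32 - 32) / 10 = 0.

isolation_days = 0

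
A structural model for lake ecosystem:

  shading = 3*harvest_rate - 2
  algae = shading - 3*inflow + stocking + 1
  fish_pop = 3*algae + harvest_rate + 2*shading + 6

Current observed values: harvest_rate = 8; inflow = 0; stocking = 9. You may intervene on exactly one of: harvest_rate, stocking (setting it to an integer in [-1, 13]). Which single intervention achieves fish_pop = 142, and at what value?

Intervening on harvest_rate: fish_pop = 16*harvest_rate + 26. Reaching 142 requires harvest_rate = 29/4, not an integer.
Intervening on stocking: with other inputs at their observed values, fish_pop = 3*stocking + 127. Solving for 142 gives stocking = 5, within [-1, 13].

set stocking = 5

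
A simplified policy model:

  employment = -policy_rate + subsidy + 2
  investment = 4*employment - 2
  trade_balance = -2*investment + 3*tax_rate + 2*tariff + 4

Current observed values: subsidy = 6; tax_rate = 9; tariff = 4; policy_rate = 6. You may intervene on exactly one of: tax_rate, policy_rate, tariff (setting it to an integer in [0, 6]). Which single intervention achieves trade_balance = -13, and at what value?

Intervening on tax_rate: trade_balance = 3*tax_rate. Reaching -13 requires tax_rate = -13/3, not an integer.
Intervening on policy_rate: with other inputs at their observed values, trade_balance = 8*policy_rate - 21. Solving for -13 gives policy_rate = 1, within [0, 6].
Intervening on tariff: trade_balance = 2*tariff + 19. Reaching -13 requires tariff = -16, outside [0, 6].

set policy_rate = 1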